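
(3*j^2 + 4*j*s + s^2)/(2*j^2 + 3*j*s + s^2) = (3*j + s)/(2*j + s)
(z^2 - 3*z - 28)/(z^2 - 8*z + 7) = (z + 4)/(z - 1)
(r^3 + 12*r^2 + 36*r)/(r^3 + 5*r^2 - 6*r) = (r + 6)/(r - 1)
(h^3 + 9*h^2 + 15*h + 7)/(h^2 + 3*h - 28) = (h^2 + 2*h + 1)/(h - 4)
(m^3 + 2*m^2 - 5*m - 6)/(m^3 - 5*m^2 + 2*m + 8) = (m + 3)/(m - 4)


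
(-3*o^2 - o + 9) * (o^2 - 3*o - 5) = -3*o^4 + 8*o^3 + 27*o^2 - 22*o - 45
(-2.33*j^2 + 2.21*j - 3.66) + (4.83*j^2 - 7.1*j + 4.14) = 2.5*j^2 - 4.89*j + 0.48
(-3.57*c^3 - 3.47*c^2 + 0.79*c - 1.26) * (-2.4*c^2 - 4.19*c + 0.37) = 8.568*c^5 + 23.2863*c^4 + 11.3224*c^3 - 1.57*c^2 + 5.5717*c - 0.4662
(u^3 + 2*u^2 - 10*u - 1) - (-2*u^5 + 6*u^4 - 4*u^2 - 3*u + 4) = 2*u^5 - 6*u^4 + u^3 + 6*u^2 - 7*u - 5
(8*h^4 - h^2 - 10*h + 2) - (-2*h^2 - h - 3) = 8*h^4 + h^2 - 9*h + 5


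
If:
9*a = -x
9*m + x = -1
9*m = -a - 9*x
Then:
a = -1/71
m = -80/639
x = 9/71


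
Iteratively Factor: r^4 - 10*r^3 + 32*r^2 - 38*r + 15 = (r - 1)*(r^3 - 9*r^2 + 23*r - 15) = (r - 1)^2*(r^2 - 8*r + 15) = (r - 3)*(r - 1)^2*(r - 5)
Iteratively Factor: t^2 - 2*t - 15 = (t - 5)*(t + 3)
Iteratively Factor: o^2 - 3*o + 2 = (o - 1)*(o - 2)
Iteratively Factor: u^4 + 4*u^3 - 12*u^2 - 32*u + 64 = (u - 2)*(u^3 + 6*u^2 - 32) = (u - 2)*(u + 4)*(u^2 + 2*u - 8) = (u - 2)*(u + 4)^2*(u - 2)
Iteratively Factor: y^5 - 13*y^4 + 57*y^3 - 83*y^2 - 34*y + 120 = (y - 3)*(y^4 - 10*y^3 + 27*y^2 - 2*y - 40) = (y - 3)*(y - 2)*(y^3 - 8*y^2 + 11*y + 20) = (y - 3)*(y - 2)*(y + 1)*(y^2 - 9*y + 20) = (y - 4)*(y - 3)*(y - 2)*(y + 1)*(y - 5)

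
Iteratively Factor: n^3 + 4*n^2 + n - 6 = (n + 2)*(n^2 + 2*n - 3) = (n - 1)*(n + 2)*(n + 3)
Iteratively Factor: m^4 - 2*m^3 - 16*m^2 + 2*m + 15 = (m + 3)*(m^3 - 5*m^2 - m + 5) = (m - 1)*(m + 3)*(m^2 - 4*m - 5) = (m - 5)*(m - 1)*(m + 3)*(m + 1)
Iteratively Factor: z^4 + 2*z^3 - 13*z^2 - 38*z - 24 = (z + 2)*(z^3 - 13*z - 12) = (z + 1)*(z + 2)*(z^2 - z - 12) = (z + 1)*(z + 2)*(z + 3)*(z - 4)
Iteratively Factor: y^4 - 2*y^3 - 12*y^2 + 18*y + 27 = (y - 3)*(y^3 + y^2 - 9*y - 9) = (y - 3)*(y + 1)*(y^2 - 9) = (y - 3)^2*(y + 1)*(y + 3)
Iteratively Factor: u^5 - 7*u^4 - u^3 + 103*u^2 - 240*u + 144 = (u - 1)*(u^4 - 6*u^3 - 7*u^2 + 96*u - 144) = (u - 1)*(u + 4)*(u^3 - 10*u^2 + 33*u - 36) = (u - 4)*(u - 1)*(u + 4)*(u^2 - 6*u + 9) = (u - 4)*(u - 3)*(u - 1)*(u + 4)*(u - 3)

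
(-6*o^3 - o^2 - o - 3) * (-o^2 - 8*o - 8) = 6*o^5 + 49*o^4 + 57*o^3 + 19*o^2 + 32*o + 24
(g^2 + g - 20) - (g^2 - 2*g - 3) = 3*g - 17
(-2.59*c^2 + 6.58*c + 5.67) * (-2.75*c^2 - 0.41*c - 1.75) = 7.1225*c^4 - 17.0331*c^3 - 13.7578*c^2 - 13.8397*c - 9.9225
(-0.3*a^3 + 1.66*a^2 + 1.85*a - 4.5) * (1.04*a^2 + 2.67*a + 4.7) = -0.312*a^5 + 0.9254*a^4 + 4.9462*a^3 + 8.0615*a^2 - 3.32*a - 21.15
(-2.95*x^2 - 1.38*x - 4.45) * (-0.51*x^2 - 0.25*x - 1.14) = 1.5045*x^4 + 1.4413*x^3 + 5.9775*x^2 + 2.6857*x + 5.073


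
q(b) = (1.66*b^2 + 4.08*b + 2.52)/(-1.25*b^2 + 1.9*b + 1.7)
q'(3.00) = 7.57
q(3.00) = -7.71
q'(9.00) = 0.11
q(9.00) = -2.11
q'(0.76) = 2.73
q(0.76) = 2.72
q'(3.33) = 3.92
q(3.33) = -5.92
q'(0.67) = 2.38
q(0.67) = 2.49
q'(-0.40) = -2.39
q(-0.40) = 1.56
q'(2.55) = 34.42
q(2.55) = -14.98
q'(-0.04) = 0.64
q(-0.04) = 1.45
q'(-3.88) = 0.13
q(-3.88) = -0.48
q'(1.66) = 22.51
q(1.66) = 9.84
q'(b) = (2.5*b - 1.9)*(1.66*b^2 + 4.08*b + 2.52)/(-1.25*b^2 + 1.9*b + 1.7)^2 + (3.32*b + 4.08)/(-1.25*b^2 + 1.9*b + 1.7) = (8.254*b^2 + 11.944*b + 2.148)/(1.5625*b^4 - 4.75*b^3 - 0.64*b^2 + 6.46*b + 2.89)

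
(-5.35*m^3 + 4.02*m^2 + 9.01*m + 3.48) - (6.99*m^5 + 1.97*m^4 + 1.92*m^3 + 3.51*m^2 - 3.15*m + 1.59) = -6.99*m^5 - 1.97*m^4 - 7.27*m^3 + 0.51*m^2 + 12.16*m + 1.89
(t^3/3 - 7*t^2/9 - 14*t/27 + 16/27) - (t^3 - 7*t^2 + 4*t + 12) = -2*t^3/3 + 56*t^2/9 - 122*t/27 - 308/27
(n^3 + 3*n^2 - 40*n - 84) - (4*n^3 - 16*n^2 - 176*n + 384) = -3*n^3 + 19*n^2 + 136*n - 468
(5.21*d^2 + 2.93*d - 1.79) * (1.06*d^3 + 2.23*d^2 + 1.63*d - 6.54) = 5.5226*d^5 + 14.7241*d^4 + 13.1288*d^3 - 33.2892*d^2 - 22.0799*d + 11.7066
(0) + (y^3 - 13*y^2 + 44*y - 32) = y^3 - 13*y^2 + 44*y - 32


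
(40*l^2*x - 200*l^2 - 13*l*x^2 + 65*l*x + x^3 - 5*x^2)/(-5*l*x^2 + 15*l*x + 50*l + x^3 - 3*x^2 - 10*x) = (-8*l + x)/(x + 2)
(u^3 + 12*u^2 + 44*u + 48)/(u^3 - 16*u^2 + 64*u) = (u^3 + 12*u^2 + 44*u + 48)/(u*(u^2 - 16*u + 64))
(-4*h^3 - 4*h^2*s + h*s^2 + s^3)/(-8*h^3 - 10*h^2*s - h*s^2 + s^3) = (-2*h + s)/(-4*h + s)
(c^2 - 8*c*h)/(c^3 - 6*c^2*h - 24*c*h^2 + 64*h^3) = c/(c^2 + 2*c*h - 8*h^2)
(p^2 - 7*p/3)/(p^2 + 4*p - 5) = p*(3*p - 7)/(3*(p^2 + 4*p - 5))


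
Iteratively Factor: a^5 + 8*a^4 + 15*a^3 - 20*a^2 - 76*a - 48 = (a + 4)*(a^4 + 4*a^3 - a^2 - 16*a - 12) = (a + 2)*(a + 4)*(a^3 + 2*a^2 - 5*a - 6) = (a + 2)*(a + 3)*(a + 4)*(a^2 - a - 2) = (a - 2)*(a + 2)*(a + 3)*(a + 4)*(a + 1)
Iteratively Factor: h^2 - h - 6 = (h + 2)*(h - 3)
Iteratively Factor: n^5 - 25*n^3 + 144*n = (n - 3)*(n^4 + 3*n^3 - 16*n^2 - 48*n) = (n - 3)*(n + 4)*(n^3 - n^2 - 12*n) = n*(n - 3)*(n + 4)*(n^2 - n - 12) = n*(n - 4)*(n - 3)*(n + 4)*(n + 3)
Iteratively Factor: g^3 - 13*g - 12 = (g - 4)*(g^2 + 4*g + 3) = (g - 4)*(g + 3)*(g + 1)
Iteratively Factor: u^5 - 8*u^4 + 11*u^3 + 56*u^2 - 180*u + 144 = (u - 4)*(u^4 - 4*u^3 - 5*u^2 + 36*u - 36) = (u - 4)*(u - 3)*(u^3 - u^2 - 8*u + 12) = (u - 4)*(u - 3)*(u - 2)*(u^2 + u - 6) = (u - 4)*(u - 3)*(u - 2)^2*(u + 3)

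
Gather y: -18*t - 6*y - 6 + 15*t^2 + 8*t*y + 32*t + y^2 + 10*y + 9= 15*t^2 + 14*t + y^2 + y*(8*t + 4) + 3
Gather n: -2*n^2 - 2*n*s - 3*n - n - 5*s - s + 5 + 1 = -2*n^2 + n*(-2*s - 4) - 6*s + 6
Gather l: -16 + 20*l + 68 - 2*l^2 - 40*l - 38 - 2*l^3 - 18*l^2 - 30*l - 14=-2*l^3 - 20*l^2 - 50*l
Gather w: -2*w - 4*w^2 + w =-4*w^2 - w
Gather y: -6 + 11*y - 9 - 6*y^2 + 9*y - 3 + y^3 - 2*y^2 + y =y^3 - 8*y^2 + 21*y - 18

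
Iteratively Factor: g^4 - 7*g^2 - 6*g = (g - 3)*(g^3 + 3*g^2 + 2*g) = g*(g - 3)*(g^2 + 3*g + 2) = g*(g - 3)*(g + 2)*(g + 1)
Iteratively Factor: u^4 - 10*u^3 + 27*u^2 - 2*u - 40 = (u - 5)*(u^3 - 5*u^2 + 2*u + 8) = (u - 5)*(u - 4)*(u^2 - u - 2) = (u - 5)*(u - 4)*(u + 1)*(u - 2)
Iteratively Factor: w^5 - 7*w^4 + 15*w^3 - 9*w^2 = (w - 1)*(w^4 - 6*w^3 + 9*w^2) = (w - 3)*(w - 1)*(w^3 - 3*w^2) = w*(w - 3)*(w - 1)*(w^2 - 3*w) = w^2*(w - 3)*(w - 1)*(w - 3)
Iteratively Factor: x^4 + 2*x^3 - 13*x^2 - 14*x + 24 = (x + 4)*(x^3 - 2*x^2 - 5*x + 6) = (x - 1)*(x + 4)*(x^2 - x - 6) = (x - 3)*(x - 1)*(x + 4)*(x + 2)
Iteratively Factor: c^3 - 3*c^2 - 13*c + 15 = (c - 5)*(c^2 + 2*c - 3) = (c - 5)*(c + 3)*(c - 1)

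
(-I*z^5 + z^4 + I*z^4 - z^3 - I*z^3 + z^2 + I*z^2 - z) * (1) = -I*z^5 + z^4 + I*z^4 - z^3 - I*z^3 + z^2 + I*z^2 - z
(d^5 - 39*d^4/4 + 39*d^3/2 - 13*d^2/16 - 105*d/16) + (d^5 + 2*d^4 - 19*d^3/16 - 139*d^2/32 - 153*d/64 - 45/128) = 2*d^5 - 31*d^4/4 + 293*d^3/16 - 165*d^2/32 - 573*d/64 - 45/128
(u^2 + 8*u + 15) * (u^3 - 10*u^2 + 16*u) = u^5 - 2*u^4 - 49*u^3 - 22*u^2 + 240*u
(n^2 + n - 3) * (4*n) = 4*n^3 + 4*n^2 - 12*n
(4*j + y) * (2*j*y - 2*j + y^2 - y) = 8*j^2*y - 8*j^2 + 6*j*y^2 - 6*j*y + y^3 - y^2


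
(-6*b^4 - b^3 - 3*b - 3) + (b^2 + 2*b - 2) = -6*b^4 - b^3 + b^2 - b - 5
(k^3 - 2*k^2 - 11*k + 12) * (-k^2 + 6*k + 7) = -k^5 + 8*k^4 + 6*k^3 - 92*k^2 - 5*k + 84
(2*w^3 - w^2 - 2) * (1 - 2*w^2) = -4*w^5 + 2*w^4 + 2*w^3 + 3*w^2 - 2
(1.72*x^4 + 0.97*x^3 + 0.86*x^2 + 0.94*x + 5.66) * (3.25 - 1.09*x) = -1.8748*x^5 + 4.5327*x^4 + 2.2151*x^3 + 1.7704*x^2 - 3.1144*x + 18.395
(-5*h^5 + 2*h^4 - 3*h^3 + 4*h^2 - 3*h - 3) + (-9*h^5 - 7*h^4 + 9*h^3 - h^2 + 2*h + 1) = -14*h^5 - 5*h^4 + 6*h^3 + 3*h^2 - h - 2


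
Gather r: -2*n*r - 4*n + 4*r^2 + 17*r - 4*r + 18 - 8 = -4*n + 4*r^2 + r*(13 - 2*n) + 10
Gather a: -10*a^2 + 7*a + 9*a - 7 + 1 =-10*a^2 + 16*a - 6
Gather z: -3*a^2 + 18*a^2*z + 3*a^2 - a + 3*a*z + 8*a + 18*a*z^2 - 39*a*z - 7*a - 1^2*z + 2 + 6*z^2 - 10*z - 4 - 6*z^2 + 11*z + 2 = 18*a*z^2 + z*(18*a^2 - 36*a)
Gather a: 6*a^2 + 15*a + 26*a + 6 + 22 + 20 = 6*a^2 + 41*a + 48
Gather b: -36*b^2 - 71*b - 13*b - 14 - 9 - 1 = -36*b^2 - 84*b - 24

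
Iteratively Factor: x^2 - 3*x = (x - 3)*(x)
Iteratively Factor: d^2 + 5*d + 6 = (d + 3)*(d + 2)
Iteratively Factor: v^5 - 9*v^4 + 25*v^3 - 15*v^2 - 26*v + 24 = (v - 2)*(v^4 - 7*v^3 + 11*v^2 + 7*v - 12) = (v - 3)*(v - 2)*(v^3 - 4*v^2 - v + 4) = (v - 4)*(v - 3)*(v - 2)*(v^2 - 1) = (v - 4)*(v - 3)*(v - 2)*(v - 1)*(v + 1)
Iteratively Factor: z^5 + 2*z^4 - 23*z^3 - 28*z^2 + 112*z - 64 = (z - 1)*(z^4 + 3*z^3 - 20*z^2 - 48*z + 64) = (z - 1)*(z + 4)*(z^3 - z^2 - 16*z + 16) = (z - 1)*(z + 4)^2*(z^2 - 5*z + 4) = (z - 4)*(z - 1)*(z + 4)^2*(z - 1)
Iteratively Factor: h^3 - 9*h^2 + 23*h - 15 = (h - 3)*(h^2 - 6*h + 5) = (h - 3)*(h - 1)*(h - 5)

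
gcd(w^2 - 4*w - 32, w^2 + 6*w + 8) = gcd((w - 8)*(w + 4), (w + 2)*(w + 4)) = w + 4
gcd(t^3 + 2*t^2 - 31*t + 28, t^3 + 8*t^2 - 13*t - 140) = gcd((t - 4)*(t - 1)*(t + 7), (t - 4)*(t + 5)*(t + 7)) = t^2 + 3*t - 28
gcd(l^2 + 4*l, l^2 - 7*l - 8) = 1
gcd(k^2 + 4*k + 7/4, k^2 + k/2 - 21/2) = k + 7/2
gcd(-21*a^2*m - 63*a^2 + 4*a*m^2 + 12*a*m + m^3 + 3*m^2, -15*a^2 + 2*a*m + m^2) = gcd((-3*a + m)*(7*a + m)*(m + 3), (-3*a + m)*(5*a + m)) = 3*a - m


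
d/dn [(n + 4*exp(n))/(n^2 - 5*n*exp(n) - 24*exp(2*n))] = ((n + 4*exp(n))*(5*n*exp(n) - 2*n + 48*exp(2*n) + 5*exp(n)) - (4*exp(n) + 1)*(-n^2 + 5*n*exp(n) + 24*exp(2*n)))/(-n^2 + 5*n*exp(n) + 24*exp(2*n))^2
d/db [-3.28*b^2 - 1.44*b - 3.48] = -6.56*b - 1.44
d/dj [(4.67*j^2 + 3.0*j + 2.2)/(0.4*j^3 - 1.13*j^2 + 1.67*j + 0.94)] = (-1.868*j^4 - 2.4*j^3 + 8.5489*j^2 + 13.7516*j - 0.854)/(0.16*j^6 - 0.904*j^5 + 2.6129*j^4 - 3.0222*j^3 + 0.6645*j^2 + 3.1396*j + 0.8836)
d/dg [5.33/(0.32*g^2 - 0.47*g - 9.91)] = (2.5051 - 3.4112*g)/(-0.32*g^2 + 0.47*g + 9.91)^2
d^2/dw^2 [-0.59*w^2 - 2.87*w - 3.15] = -1.18000000000000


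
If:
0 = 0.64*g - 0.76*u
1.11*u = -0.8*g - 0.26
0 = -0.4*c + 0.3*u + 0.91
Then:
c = 2.18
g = -0.15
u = -0.13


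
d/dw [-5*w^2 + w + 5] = 1 - 10*w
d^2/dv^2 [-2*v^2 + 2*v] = -4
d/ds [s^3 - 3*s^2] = 3*s*(s - 2)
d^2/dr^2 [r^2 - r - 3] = 2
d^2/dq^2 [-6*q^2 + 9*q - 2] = -12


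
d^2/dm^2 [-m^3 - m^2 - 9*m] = -6*m - 2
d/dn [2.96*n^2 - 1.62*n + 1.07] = 5.92*n - 1.62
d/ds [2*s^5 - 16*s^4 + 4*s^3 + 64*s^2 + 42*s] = 10*s^4 - 64*s^3 + 12*s^2 + 128*s + 42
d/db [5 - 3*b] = -3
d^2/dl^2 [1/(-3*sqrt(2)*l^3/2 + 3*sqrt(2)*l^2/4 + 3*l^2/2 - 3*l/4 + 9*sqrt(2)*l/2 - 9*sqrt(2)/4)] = 8*((6*sqrt(2)*l - 2 - sqrt(2))*(2*sqrt(2)*l^3 - 2*l^2 - sqrt(2)*l^2 - 6*sqrt(2)*l + l + 3*sqrt(2)) - (-6*sqrt(2)*l^2 + 2*sqrt(2)*l + 4*l - 1 + 6*sqrt(2))^2)/(3*(2*sqrt(2)*l^3 - 2*l^2 - sqrt(2)*l^2 - 6*sqrt(2)*l + l + 3*sqrt(2))^3)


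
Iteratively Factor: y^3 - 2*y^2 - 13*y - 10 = (y + 2)*(y^2 - 4*y - 5) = (y + 1)*(y + 2)*(y - 5)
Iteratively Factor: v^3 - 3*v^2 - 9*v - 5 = (v + 1)*(v^2 - 4*v - 5) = (v - 5)*(v + 1)*(v + 1)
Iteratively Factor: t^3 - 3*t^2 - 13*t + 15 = (t + 3)*(t^2 - 6*t + 5) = (t - 5)*(t + 3)*(t - 1)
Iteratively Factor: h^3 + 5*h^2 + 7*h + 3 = (h + 3)*(h^2 + 2*h + 1) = (h + 1)*(h + 3)*(h + 1)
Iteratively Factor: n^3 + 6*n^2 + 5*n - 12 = (n + 4)*(n^2 + 2*n - 3) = (n + 3)*(n + 4)*(n - 1)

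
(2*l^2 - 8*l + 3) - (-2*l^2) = 4*l^2 - 8*l + 3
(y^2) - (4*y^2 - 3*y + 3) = -3*y^2 + 3*y - 3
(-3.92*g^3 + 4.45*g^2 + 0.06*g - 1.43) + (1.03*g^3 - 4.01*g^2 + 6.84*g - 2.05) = -2.89*g^3 + 0.44*g^2 + 6.9*g - 3.48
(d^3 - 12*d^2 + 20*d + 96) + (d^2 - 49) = d^3 - 11*d^2 + 20*d + 47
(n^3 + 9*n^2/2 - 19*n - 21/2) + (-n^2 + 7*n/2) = n^3 + 7*n^2/2 - 31*n/2 - 21/2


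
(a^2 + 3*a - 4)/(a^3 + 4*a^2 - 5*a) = (a + 4)/(a*(a + 5))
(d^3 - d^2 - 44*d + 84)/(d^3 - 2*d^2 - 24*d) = (d^2 + 5*d - 14)/(d*(d + 4))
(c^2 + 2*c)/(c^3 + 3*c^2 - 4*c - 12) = c/(c^2 + c - 6)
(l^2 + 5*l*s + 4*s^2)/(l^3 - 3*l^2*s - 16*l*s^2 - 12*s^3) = (-l - 4*s)/(-l^2 + 4*l*s + 12*s^2)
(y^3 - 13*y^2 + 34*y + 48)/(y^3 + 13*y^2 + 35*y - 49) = (y^3 - 13*y^2 + 34*y + 48)/(y^3 + 13*y^2 + 35*y - 49)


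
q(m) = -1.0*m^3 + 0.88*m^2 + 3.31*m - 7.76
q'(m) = -3.0*m^2 + 1.76*m + 3.31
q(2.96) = -16.19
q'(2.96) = -17.77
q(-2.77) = 11.08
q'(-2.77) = -24.58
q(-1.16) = -8.85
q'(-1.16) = -2.77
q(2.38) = -8.38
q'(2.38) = -9.49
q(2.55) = -10.18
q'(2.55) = -11.71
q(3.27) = -22.49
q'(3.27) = -23.01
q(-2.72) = 9.87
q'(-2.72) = -23.67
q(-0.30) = -8.65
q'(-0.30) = 2.51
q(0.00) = -7.76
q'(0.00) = 3.31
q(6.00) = -172.22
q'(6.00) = -94.13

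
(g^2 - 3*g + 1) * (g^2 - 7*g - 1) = g^4 - 10*g^3 + 21*g^2 - 4*g - 1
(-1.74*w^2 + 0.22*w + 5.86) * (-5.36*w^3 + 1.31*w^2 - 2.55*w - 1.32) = 9.3264*w^5 - 3.4586*w^4 - 26.6844*w^3 + 9.4124*w^2 - 15.2334*w - 7.7352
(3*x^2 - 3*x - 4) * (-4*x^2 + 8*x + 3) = -12*x^4 + 36*x^3 + x^2 - 41*x - 12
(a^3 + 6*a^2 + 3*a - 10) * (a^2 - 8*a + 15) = a^5 - 2*a^4 - 30*a^3 + 56*a^2 + 125*a - 150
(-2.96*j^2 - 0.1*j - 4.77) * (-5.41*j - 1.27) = 16.0136*j^3 + 4.3002*j^2 + 25.9327*j + 6.0579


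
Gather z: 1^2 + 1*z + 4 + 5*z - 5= 6*z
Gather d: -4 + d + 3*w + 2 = d + 3*w - 2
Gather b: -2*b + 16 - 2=14 - 2*b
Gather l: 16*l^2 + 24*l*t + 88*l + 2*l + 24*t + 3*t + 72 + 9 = 16*l^2 + l*(24*t + 90) + 27*t + 81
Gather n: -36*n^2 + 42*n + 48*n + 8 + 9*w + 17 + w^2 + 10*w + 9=-36*n^2 + 90*n + w^2 + 19*w + 34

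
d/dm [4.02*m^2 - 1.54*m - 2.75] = 8.04*m - 1.54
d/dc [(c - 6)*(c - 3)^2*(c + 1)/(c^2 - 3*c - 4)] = 2*(c^3 - 12*c^2 + 48*c - 63)/(c^2 - 8*c + 16)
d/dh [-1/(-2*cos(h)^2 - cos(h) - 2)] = (4*cos(h) + 1)*sin(h)/(cos(h) + cos(2*h) + 3)^2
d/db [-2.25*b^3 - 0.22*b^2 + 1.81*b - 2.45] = -6.75*b^2 - 0.44*b + 1.81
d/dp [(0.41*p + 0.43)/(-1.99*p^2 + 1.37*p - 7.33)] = (0.8159*p^2 + 1.7114*p - 3.5944)/(3.9601*p^4 - 5.4526*p^3 + 31.0503*p^2 - 20.0842*p + 53.7289)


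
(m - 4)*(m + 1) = m^2 - 3*m - 4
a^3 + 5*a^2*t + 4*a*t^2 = a*(a + t)*(a + 4*t)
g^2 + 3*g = g*(g + 3)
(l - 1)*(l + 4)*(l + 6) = l^3 + 9*l^2 + 14*l - 24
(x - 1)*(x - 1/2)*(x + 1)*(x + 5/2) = x^4 + 2*x^3 - 9*x^2/4 - 2*x + 5/4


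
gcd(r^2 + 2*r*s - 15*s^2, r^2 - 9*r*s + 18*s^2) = r - 3*s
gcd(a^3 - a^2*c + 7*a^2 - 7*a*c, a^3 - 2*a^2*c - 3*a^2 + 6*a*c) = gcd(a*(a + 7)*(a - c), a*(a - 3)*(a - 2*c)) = a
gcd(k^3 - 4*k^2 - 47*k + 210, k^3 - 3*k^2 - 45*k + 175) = k^2 + 2*k - 35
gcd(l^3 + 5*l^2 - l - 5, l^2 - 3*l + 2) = l - 1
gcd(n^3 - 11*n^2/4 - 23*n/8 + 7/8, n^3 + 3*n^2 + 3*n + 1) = n + 1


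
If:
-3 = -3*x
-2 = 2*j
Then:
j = -1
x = 1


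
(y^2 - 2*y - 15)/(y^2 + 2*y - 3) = (y - 5)/(y - 1)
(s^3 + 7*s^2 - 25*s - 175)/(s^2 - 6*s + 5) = (s^2 + 12*s + 35)/(s - 1)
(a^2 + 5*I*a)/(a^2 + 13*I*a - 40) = a/(a + 8*I)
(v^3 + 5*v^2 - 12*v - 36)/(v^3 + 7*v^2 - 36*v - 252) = (v^2 - v - 6)/(v^2 + v - 42)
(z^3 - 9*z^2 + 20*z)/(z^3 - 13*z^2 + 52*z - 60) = z*(z - 4)/(z^2 - 8*z + 12)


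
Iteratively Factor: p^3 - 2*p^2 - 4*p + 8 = (p - 2)*(p^2 - 4) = (p - 2)*(p + 2)*(p - 2)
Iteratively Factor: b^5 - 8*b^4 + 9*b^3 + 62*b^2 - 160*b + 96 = (b - 4)*(b^4 - 4*b^3 - 7*b^2 + 34*b - 24) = (b - 4)*(b - 2)*(b^3 - 2*b^2 - 11*b + 12) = (b - 4)^2*(b - 2)*(b^2 + 2*b - 3) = (b - 4)^2*(b - 2)*(b - 1)*(b + 3)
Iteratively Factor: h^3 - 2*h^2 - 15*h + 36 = (h + 4)*(h^2 - 6*h + 9) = (h - 3)*(h + 4)*(h - 3)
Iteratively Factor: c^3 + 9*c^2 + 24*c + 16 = (c + 4)*(c^2 + 5*c + 4) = (c + 4)^2*(c + 1)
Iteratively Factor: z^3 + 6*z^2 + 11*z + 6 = (z + 2)*(z^2 + 4*z + 3) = (z + 2)*(z + 3)*(z + 1)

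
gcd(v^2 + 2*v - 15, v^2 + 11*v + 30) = v + 5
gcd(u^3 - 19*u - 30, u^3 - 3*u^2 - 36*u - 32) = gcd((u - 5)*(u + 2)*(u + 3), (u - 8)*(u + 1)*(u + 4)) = 1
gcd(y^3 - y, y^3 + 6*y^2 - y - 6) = y^2 - 1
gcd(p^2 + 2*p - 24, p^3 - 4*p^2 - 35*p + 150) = p + 6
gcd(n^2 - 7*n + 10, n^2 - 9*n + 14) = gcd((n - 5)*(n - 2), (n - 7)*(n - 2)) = n - 2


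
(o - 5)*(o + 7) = o^2 + 2*o - 35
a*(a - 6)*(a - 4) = a^3 - 10*a^2 + 24*a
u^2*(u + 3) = u^3 + 3*u^2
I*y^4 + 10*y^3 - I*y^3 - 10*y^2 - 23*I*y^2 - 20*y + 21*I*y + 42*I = (y - 2)*(y - 7*I)*(y - 3*I)*(I*y + I)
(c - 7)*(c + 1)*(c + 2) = c^3 - 4*c^2 - 19*c - 14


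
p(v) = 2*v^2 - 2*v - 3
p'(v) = 4*v - 2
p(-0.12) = -2.73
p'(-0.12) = -2.48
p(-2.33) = 12.52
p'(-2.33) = -11.32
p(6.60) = 70.92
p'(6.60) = 24.40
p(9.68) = 165.04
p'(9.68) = 36.72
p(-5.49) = 68.26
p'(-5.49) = -23.96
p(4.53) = 28.98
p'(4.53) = 16.12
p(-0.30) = -2.22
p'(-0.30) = -3.20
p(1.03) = -2.94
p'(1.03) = 2.12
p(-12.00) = 309.00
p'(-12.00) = -50.00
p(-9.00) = 177.00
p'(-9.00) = -38.00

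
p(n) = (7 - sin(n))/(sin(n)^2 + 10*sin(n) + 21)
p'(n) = (7 - sin(n))*(-2*sin(n)*cos(n) - 10*cos(n))/(sin(n)^2 + 10*sin(n) + 21)^2 - cos(n)/(sin(n)^2 + 10*sin(n) + 21)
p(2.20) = 0.21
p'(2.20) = 0.07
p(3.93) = 0.53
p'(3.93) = 0.27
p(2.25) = 0.21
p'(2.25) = 0.07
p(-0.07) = 0.35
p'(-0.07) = -0.22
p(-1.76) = 0.66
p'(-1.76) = 0.10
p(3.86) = 0.52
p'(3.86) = 0.28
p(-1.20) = 0.63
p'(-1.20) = -0.18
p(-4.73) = 0.19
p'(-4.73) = -0.00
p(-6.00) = 0.28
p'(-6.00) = -0.16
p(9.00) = 0.26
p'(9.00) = 0.14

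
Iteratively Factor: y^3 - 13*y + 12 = (y - 3)*(y^2 + 3*y - 4) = (y - 3)*(y + 4)*(y - 1)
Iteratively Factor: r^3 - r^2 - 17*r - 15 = (r + 3)*(r^2 - 4*r - 5) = (r - 5)*(r + 3)*(r + 1)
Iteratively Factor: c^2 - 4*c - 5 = (c + 1)*(c - 5)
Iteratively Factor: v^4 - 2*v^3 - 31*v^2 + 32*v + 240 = (v - 4)*(v^3 + 2*v^2 - 23*v - 60) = (v - 4)*(v + 4)*(v^2 - 2*v - 15) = (v - 4)*(v + 3)*(v + 4)*(v - 5)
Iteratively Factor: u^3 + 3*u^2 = (u)*(u^2 + 3*u) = u^2*(u + 3)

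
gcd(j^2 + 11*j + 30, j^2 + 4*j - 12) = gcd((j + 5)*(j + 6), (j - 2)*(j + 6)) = j + 6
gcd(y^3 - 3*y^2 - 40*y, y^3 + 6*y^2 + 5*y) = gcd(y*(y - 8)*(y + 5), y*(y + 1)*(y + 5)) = y^2 + 5*y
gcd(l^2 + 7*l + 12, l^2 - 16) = l + 4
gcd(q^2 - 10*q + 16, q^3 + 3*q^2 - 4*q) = 1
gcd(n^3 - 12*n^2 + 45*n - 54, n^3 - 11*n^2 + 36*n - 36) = n^2 - 9*n + 18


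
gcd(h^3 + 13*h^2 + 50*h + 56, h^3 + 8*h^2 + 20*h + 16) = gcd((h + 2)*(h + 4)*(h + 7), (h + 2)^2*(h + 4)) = h^2 + 6*h + 8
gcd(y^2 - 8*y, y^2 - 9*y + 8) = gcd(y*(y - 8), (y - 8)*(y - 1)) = y - 8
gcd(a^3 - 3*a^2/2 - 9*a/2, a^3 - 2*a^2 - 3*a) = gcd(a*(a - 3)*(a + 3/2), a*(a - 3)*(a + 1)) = a^2 - 3*a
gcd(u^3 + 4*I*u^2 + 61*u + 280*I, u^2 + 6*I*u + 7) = u + 7*I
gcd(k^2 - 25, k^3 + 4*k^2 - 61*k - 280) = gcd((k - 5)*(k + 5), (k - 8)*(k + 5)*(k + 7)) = k + 5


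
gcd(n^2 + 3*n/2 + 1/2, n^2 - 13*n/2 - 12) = 1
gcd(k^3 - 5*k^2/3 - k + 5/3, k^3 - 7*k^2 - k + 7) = k^2 - 1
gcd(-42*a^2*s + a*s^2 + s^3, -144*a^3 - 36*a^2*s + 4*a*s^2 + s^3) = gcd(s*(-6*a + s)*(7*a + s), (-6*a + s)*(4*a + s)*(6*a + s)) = -6*a + s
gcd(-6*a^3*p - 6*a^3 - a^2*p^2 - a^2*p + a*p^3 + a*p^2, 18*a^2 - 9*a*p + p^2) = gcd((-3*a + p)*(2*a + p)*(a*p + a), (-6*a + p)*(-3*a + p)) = -3*a + p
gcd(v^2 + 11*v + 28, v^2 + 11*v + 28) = v^2 + 11*v + 28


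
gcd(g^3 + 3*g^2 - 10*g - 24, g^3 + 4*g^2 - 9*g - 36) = g^2 + g - 12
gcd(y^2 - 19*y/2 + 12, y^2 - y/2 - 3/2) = y - 3/2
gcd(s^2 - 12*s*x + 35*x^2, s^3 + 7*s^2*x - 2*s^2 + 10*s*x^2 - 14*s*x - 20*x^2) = 1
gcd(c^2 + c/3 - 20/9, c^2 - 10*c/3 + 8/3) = c - 4/3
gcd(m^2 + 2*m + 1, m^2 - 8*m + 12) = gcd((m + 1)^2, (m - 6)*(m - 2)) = 1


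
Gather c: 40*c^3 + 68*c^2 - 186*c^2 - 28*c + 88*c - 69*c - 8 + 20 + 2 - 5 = 40*c^3 - 118*c^2 - 9*c + 9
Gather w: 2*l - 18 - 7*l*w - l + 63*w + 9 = l + w*(63 - 7*l) - 9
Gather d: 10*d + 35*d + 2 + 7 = 45*d + 9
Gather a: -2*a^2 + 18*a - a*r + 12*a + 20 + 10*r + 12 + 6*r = -2*a^2 + a*(30 - r) + 16*r + 32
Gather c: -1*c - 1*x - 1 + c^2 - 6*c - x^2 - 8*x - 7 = c^2 - 7*c - x^2 - 9*x - 8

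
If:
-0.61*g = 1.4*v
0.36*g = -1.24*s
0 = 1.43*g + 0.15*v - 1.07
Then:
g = 0.78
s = -0.23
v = -0.34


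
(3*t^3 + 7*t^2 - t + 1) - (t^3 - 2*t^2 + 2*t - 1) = 2*t^3 + 9*t^2 - 3*t + 2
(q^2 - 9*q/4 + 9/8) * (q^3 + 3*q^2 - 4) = q^5 + 3*q^4/4 - 45*q^3/8 - 5*q^2/8 + 9*q - 9/2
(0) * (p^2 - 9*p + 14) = 0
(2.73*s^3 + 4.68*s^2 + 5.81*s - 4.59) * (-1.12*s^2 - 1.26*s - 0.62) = -3.0576*s^5 - 8.6814*s^4 - 14.0966*s^3 - 5.0814*s^2 + 2.1812*s + 2.8458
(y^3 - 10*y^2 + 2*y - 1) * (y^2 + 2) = y^5 - 10*y^4 + 4*y^3 - 21*y^2 + 4*y - 2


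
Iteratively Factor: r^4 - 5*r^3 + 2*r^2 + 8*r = (r - 2)*(r^3 - 3*r^2 - 4*r) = (r - 2)*(r + 1)*(r^2 - 4*r) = r*(r - 2)*(r + 1)*(r - 4)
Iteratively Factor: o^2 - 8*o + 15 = (o - 5)*(o - 3)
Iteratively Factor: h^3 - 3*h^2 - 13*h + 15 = (h - 5)*(h^2 + 2*h - 3) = (h - 5)*(h + 3)*(h - 1)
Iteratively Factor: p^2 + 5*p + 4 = (p + 4)*(p + 1)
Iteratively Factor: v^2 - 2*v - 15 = (v - 5)*(v + 3)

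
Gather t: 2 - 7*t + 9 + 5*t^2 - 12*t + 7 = 5*t^2 - 19*t + 18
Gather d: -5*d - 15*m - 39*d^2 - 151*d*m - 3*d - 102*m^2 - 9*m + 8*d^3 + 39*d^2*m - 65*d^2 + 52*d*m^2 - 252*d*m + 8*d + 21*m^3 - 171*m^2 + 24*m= 8*d^3 + d^2*(39*m - 104) + d*(52*m^2 - 403*m) + 21*m^3 - 273*m^2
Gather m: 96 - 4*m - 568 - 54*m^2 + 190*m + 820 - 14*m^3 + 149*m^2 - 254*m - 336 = -14*m^3 + 95*m^2 - 68*m + 12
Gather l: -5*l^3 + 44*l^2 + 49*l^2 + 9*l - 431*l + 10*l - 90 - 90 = -5*l^3 + 93*l^2 - 412*l - 180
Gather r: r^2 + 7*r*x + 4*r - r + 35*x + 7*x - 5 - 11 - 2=r^2 + r*(7*x + 3) + 42*x - 18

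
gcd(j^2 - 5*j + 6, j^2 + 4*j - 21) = j - 3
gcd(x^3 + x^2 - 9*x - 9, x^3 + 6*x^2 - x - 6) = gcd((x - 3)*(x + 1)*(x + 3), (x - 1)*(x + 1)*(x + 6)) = x + 1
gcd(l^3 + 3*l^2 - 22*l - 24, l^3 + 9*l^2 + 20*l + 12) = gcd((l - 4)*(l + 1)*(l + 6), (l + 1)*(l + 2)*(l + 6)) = l^2 + 7*l + 6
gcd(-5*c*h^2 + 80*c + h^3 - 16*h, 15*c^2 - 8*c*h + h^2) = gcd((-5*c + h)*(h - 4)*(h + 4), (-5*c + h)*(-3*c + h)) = 5*c - h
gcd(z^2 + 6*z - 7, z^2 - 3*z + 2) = z - 1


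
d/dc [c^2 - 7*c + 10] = 2*c - 7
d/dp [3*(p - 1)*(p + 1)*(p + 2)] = 9*p^2 + 12*p - 3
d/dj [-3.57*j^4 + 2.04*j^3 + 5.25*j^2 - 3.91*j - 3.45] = -14.28*j^3 + 6.12*j^2 + 10.5*j - 3.91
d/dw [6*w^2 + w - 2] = 12*w + 1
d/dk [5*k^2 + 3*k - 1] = 10*k + 3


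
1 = 1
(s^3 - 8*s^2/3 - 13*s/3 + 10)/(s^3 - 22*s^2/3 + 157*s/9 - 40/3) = 3*(s + 2)/(3*s - 8)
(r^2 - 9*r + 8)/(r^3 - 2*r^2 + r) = (r - 8)/(r*(r - 1))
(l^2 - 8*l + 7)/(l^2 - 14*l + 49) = (l - 1)/(l - 7)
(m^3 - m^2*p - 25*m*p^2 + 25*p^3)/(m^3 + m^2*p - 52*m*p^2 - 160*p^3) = (-m^2 + 6*m*p - 5*p^2)/(-m^2 + 4*m*p + 32*p^2)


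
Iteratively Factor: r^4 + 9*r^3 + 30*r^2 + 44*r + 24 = (r + 2)*(r^3 + 7*r^2 + 16*r + 12) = (r + 2)*(r + 3)*(r^2 + 4*r + 4) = (r + 2)^2*(r + 3)*(r + 2)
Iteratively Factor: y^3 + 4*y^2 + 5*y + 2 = (y + 1)*(y^2 + 3*y + 2) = (y + 1)^2*(y + 2)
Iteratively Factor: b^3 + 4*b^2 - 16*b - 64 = (b + 4)*(b^2 - 16) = (b + 4)^2*(b - 4)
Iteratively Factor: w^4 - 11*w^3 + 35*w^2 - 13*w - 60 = (w - 3)*(w^3 - 8*w^2 + 11*w + 20) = (w - 5)*(w - 3)*(w^2 - 3*w - 4) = (w - 5)*(w - 3)*(w + 1)*(w - 4)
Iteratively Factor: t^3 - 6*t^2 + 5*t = (t)*(t^2 - 6*t + 5) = t*(t - 5)*(t - 1)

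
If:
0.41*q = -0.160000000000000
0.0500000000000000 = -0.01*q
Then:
No Solution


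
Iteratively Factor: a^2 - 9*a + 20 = (a - 5)*(a - 4)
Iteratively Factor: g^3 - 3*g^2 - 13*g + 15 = (g + 3)*(g^2 - 6*g + 5) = (g - 5)*(g + 3)*(g - 1)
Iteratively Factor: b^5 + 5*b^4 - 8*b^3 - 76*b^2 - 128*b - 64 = (b - 4)*(b^4 + 9*b^3 + 28*b^2 + 36*b + 16) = (b - 4)*(b + 4)*(b^3 + 5*b^2 + 8*b + 4) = (b - 4)*(b + 2)*(b + 4)*(b^2 + 3*b + 2) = (b - 4)*(b + 2)^2*(b + 4)*(b + 1)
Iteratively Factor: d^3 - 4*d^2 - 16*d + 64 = (d + 4)*(d^2 - 8*d + 16) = (d - 4)*(d + 4)*(d - 4)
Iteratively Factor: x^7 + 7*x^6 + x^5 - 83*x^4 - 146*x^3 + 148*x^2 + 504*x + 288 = (x + 3)*(x^6 + 4*x^5 - 11*x^4 - 50*x^3 + 4*x^2 + 136*x + 96) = (x + 2)*(x + 3)*(x^5 + 2*x^4 - 15*x^3 - 20*x^2 + 44*x + 48) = (x + 1)*(x + 2)*(x + 3)*(x^4 + x^3 - 16*x^2 - 4*x + 48) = (x - 2)*(x + 1)*(x + 2)*(x + 3)*(x^3 + 3*x^2 - 10*x - 24) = (x - 2)*(x + 1)*(x + 2)*(x + 3)*(x + 4)*(x^2 - x - 6) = (x - 3)*(x - 2)*(x + 1)*(x + 2)*(x + 3)*(x + 4)*(x + 2)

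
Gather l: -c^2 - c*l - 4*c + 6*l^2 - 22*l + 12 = -c^2 - 4*c + 6*l^2 + l*(-c - 22) + 12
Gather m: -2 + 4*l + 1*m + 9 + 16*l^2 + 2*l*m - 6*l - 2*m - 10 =16*l^2 - 2*l + m*(2*l - 1) - 3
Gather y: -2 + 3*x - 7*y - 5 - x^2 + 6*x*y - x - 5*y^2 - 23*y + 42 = -x^2 + 2*x - 5*y^2 + y*(6*x - 30) + 35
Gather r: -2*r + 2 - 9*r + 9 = 11 - 11*r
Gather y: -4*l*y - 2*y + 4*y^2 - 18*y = 4*y^2 + y*(-4*l - 20)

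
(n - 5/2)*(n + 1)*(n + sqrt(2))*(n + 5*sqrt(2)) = n^4 - 3*n^3/2 + 6*sqrt(2)*n^3 - 9*sqrt(2)*n^2 + 15*n^2/2 - 15*sqrt(2)*n - 15*n - 25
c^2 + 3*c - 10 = (c - 2)*(c + 5)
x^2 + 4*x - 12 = (x - 2)*(x + 6)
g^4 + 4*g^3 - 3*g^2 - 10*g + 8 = (g - 1)^2*(g + 2)*(g + 4)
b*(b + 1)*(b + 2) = b^3 + 3*b^2 + 2*b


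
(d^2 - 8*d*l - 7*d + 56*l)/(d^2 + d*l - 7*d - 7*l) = (d - 8*l)/(d + l)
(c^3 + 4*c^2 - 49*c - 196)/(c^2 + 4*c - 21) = (c^2 - 3*c - 28)/(c - 3)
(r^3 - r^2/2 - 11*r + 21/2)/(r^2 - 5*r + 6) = (2*r^2 + 5*r - 7)/(2*(r - 2))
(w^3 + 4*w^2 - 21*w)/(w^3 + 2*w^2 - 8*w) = (w^2 + 4*w - 21)/(w^2 + 2*w - 8)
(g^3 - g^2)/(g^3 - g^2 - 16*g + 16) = g^2/(g^2 - 16)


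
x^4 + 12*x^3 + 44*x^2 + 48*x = x*(x + 2)*(x + 4)*(x + 6)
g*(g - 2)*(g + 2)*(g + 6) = g^4 + 6*g^3 - 4*g^2 - 24*g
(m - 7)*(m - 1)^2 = m^3 - 9*m^2 + 15*m - 7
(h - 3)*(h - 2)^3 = h^4 - 9*h^3 + 30*h^2 - 44*h + 24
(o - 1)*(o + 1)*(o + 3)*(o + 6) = o^4 + 9*o^3 + 17*o^2 - 9*o - 18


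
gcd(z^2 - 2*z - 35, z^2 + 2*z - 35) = 1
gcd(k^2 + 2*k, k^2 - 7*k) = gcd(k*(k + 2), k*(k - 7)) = k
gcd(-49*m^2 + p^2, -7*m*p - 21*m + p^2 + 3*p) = -7*m + p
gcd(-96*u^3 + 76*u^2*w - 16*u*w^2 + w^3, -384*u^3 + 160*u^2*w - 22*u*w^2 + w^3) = 48*u^2 - 14*u*w + w^2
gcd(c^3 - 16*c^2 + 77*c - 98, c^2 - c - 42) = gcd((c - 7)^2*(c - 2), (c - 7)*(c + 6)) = c - 7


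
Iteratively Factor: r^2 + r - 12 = (r + 4)*(r - 3)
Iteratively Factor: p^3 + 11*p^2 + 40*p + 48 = (p + 4)*(p^2 + 7*p + 12) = (p + 3)*(p + 4)*(p + 4)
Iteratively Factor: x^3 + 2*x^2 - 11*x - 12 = (x + 1)*(x^2 + x - 12) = (x + 1)*(x + 4)*(x - 3)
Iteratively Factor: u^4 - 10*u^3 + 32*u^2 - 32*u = (u - 2)*(u^3 - 8*u^2 + 16*u) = u*(u - 2)*(u^2 - 8*u + 16) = u*(u - 4)*(u - 2)*(u - 4)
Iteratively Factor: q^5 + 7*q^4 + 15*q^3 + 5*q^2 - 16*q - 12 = (q + 1)*(q^4 + 6*q^3 + 9*q^2 - 4*q - 12) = (q + 1)*(q + 3)*(q^3 + 3*q^2 - 4) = (q - 1)*(q + 1)*(q + 3)*(q^2 + 4*q + 4) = (q - 1)*(q + 1)*(q + 2)*(q + 3)*(q + 2)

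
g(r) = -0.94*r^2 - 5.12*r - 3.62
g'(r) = -1.88*r - 5.12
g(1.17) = -10.90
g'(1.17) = -7.32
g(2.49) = -22.20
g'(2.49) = -9.80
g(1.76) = -15.54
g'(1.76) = -8.43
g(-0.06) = -3.32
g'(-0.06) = -5.01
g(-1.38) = 1.66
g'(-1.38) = -2.53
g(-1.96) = 2.80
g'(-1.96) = -1.44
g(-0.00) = -3.62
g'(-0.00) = -5.12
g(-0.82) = -0.05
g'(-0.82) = -3.58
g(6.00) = -68.18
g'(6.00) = -16.40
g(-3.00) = 3.28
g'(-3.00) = 0.52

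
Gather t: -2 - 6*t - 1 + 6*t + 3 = 0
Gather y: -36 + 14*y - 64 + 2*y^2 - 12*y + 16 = 2*y^2 + 2*y - 84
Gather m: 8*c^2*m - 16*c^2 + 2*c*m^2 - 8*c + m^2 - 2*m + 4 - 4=-16*c^2 - 8*c + m^2*(2*c + 1) + m*(8*c^2 - 2)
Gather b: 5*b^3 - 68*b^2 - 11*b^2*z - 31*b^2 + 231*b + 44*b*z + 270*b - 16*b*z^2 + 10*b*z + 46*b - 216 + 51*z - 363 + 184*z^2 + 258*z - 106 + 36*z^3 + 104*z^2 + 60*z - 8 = 5*b^3 + b^2*(-11*z - 99) + b*(-16*z^2 + 54*z + 547) + 36*z^3 + 288*z^2 + 369*z - 693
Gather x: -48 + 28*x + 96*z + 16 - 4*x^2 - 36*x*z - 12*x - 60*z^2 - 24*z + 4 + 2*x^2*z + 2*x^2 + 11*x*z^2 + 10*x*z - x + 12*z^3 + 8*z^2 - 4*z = x^2*(2*z - 2) + x*(11*z^2 - 26*z + 15) + 12*z^3 - 52*z^2 + 68*z - 28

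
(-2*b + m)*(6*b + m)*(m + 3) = -12*b^2*m - 36*b^2 + 4*b*m^2 + 12*b*m + m^3 + 3*m^2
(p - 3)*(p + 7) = p^2 + 4*p - 21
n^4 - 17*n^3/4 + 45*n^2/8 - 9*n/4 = n*(n - 2)*(n - 3/2)*(n - 3/4)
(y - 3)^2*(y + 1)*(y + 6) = y^4 + y^3 - 27*y^2 + 27*y + 54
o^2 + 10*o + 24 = (o + 4)*(o + 6)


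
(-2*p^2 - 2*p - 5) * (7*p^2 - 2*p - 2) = -14*p^4 - 10*p^3 - 27*p^2 + 14*p + 10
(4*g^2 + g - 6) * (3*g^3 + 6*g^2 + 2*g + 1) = 12*g^5 + 27*g^4 - 4*g^3 - 30*g^2 - 11*g - 6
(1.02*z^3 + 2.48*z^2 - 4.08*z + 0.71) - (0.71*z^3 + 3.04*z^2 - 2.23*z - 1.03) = 0.31*z^3 - 0.56*z^2 - 1.85*z + 1.74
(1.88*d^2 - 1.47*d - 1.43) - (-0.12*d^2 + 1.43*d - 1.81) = 2.0*d^2 - 2.9*d + 0.38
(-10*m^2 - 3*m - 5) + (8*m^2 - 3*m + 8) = -2*m^2 - 6*m + 3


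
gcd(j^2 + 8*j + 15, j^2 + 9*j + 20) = j + 5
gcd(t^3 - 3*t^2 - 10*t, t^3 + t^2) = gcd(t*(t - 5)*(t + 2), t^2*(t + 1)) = t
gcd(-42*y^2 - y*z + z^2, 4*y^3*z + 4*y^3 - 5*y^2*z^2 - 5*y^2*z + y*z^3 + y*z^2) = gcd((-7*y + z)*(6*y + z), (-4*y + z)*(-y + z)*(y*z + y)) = 1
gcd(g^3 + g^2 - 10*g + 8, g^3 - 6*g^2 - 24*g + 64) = g^2 + 2*g - 8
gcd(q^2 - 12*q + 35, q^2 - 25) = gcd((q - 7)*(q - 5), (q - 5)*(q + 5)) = q - 5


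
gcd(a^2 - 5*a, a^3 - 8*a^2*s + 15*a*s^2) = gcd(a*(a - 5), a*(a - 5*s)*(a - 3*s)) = a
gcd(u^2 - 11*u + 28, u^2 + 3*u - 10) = 1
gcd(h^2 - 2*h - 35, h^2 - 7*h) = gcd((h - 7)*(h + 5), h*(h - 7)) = h - 7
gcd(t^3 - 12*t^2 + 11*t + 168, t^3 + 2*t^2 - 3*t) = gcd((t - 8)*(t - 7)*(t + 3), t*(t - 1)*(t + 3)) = t + 3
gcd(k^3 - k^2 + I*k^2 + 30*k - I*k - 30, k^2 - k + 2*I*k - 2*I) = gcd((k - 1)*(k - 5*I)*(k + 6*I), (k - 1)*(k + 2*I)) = k - 1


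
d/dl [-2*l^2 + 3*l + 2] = 3 - 4*l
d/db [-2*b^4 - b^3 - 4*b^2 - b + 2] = -8*b^3 - 3*b^2 - 8*b - 1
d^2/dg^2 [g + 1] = 0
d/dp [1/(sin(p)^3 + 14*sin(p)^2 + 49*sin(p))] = -(3*sin(p) + 7)*cos(p)/((sin(p) + 7)^3*sin(p)^2)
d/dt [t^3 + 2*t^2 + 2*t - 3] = 3*t^2 + 4*t + 2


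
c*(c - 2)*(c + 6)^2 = c^4 + 10*c^3 + 12*c^2 - 72*c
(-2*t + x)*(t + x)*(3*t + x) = -6*t^3 - 5*t^2*x + 2*t*x^2 + x^3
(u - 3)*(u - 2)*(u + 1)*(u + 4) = u^4 - 15*u^2 + 10*u + 24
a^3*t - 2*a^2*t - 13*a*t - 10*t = (a - 5)*(a + 2)*(a*t + t)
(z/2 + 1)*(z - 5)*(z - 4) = z^3/2 - 7*z^2/2 + z + 20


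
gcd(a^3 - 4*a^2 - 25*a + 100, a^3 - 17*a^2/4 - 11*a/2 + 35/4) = a - 5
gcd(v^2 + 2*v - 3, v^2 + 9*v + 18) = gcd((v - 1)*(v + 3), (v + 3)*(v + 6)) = v + 3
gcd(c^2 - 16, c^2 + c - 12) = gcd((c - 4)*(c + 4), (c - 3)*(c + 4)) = c + 4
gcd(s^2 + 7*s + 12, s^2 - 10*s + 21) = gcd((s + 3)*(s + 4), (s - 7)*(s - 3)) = 1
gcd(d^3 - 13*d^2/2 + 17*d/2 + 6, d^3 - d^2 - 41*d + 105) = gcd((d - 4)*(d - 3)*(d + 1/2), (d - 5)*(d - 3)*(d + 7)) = d - 3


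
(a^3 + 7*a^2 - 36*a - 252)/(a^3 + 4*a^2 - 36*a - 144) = (a + 7)/(a + 4)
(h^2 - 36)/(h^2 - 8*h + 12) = (h + 6)/(h - 2)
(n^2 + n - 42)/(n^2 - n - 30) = (n + 7)/(n + 5)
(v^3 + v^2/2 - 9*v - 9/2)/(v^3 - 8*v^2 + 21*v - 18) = (2*v^2 + 7*v + 3)/(2*(v^2 - 5*v + 6))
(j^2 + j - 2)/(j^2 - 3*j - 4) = (-j^2 - j + 2)/(-j^2 + 3*j + 4)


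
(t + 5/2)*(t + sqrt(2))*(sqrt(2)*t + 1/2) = sqrt(2)*t^3 + 5*t^2/2 + 5*sqrt(2)*t^2/2 + sqrt(2)*t/2 + 25*t/4 + 5*sqrt(2)/4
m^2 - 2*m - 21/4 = (m - 7/2)*(m + 3/2)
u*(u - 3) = u^2 - 3*u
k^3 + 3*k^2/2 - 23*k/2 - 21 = (k - 7/2)*(k + 2)*(k + 3)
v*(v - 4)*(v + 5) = v^3 + v^2 - 20*v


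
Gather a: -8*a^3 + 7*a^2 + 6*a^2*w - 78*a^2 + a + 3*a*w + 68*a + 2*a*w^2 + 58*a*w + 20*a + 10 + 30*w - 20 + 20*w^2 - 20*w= -8*a^3 + a^2*(6*w - 71) + a*(2*w^2 + 61*w + 89) + 20*w^2 + 10*w - 10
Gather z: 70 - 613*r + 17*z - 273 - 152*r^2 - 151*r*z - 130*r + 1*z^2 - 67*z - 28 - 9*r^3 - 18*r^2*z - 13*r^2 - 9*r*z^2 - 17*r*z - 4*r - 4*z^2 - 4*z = -9*r^3 - 165*r^2 - 747*r + z^2*(-9*r - 3) + z*(-18*r^2 - 168*r - 54) - 231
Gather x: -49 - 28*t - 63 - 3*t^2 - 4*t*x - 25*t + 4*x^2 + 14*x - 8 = -3*t^2 - 53*t + 4*x^2 + x*(14 - 4*t) - 120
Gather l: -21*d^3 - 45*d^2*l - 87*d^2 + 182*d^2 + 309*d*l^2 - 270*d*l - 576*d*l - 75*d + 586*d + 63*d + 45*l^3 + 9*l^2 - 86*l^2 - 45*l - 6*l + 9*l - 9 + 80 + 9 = -21*d^3 + 95*d^2 + 574*d + 45*l^3 + l^2*(309*d - 77) + l*(-45*d^2 - 846*d - 42) + 80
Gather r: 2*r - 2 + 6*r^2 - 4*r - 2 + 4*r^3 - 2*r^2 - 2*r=4*r^3 + 4*r^2 - 4*r - 4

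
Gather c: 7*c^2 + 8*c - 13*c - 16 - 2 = 7*c^2 - 5*c - 18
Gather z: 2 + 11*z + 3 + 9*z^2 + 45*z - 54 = 9*z^2 + 56*z - 49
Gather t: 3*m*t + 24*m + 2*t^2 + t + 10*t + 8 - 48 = 24*m + 2*t^2 + t*(3*m + 11) - 40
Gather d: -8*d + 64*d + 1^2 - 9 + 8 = 56*d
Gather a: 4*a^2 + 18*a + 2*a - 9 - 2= 4*a^2 + 20*a - 11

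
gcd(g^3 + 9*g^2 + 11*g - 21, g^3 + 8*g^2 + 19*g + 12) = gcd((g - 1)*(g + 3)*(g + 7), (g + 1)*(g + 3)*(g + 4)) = g + 3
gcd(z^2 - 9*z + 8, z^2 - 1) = z - 1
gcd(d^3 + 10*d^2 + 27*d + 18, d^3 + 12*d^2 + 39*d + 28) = d + 1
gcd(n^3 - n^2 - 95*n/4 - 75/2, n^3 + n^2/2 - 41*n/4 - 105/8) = n + 5/2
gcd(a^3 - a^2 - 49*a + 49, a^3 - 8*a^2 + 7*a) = a^2 - 8*a + 7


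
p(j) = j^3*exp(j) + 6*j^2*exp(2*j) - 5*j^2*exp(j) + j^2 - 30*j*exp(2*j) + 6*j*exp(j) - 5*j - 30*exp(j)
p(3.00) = -15132.00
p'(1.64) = -2195.83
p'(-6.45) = -18.45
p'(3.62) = -65477.27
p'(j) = j^3*exp(j) + 12*j^2*exp(2*j) - 2*j^2*exp(j) - 48*j*exp(2*j) - 4*j*exp(j) + 2*j - 30*exp(2*j) - 24*exp(j) - 5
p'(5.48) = 3887013.84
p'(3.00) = -27167.61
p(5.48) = 912056.02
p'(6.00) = 18592782.39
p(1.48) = -735.07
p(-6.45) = 72.99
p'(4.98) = 608878.06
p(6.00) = 5876122.50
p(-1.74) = 3.22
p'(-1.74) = -10.69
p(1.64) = -1034.69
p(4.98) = -12736.60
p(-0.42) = -13.82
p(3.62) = -42775.38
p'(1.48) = -1581.10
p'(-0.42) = -24.12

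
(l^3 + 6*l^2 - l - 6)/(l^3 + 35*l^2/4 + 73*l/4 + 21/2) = 4*(l - 1)/(4*l + 7)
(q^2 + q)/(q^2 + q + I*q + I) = q/(q + I)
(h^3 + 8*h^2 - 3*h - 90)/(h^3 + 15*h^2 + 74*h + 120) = (h - 3)/(h + 4)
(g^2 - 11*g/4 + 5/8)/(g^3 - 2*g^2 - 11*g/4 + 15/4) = (4*g - 1)/(2*(2*g^2 + g - 3))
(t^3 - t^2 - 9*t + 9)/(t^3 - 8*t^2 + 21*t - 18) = (t^2 + 2*t - 3)/(t^2 - 5*t + 6)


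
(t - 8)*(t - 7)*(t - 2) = t^3 - 17*t^2 + 86*t - 112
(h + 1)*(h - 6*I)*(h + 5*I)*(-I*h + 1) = -I*h^4 - I*h^3 - 31*I*h^2 + 30*h - 31*I*h + 30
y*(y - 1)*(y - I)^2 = y^4 - y^3 - 2*I*y^3 - y^2 + 2*I*y^2 + y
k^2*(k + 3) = k^3 + 3*k^2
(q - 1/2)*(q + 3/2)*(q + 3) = q^3 + 4*q^2 + 9*q/4 - 9/4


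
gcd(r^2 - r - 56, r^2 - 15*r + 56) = r - 8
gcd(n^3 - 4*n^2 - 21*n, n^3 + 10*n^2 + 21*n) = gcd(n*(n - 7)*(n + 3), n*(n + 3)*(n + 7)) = n^2 + 3*n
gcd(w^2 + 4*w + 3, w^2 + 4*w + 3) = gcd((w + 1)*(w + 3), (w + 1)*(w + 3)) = w^2 + 4*w + 3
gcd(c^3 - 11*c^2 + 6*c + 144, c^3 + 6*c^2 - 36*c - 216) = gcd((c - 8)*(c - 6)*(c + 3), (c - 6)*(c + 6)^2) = c - 6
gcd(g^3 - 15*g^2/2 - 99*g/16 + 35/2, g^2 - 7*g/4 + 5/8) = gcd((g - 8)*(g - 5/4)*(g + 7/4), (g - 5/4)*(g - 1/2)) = g - 5/4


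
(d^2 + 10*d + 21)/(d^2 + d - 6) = (d + 7)/(d - 2)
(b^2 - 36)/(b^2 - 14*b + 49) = (b^2 - 36)/(b^2 - 14*b + 49)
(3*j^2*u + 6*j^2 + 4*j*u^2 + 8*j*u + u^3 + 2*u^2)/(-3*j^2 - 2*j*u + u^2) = (3*j*u + 6*j + u^2 + 2*u)/(-3*j + u)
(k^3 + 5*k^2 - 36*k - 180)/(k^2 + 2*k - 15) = (k^2 - 36)/(k - 3)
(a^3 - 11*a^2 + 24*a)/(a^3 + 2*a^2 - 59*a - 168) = a*(a - 3)/(a^2 + 10*a + 21)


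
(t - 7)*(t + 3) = t^2 - 4*t - 21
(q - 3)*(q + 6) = q^2 + 3*q - 18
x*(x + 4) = x^2 + 4*x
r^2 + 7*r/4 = r*(r + 7/4)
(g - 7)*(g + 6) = g^2 - g - 42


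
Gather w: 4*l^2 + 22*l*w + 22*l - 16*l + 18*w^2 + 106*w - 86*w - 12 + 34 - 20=4*l^2 + 6*l + 18*w^2 + w*(22*l + 20) + 2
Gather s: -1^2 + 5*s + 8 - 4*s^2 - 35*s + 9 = -4*s^2 - 30*s + 16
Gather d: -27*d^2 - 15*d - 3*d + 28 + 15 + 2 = -27*d^2 - 18*d + 45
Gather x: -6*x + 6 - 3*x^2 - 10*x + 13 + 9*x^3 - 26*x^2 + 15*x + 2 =9*x^3 - 29*x^2 - x + 21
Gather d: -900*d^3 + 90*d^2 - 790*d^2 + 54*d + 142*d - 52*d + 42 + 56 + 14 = -900*d^3 - 700*d^2 + 144*d + 112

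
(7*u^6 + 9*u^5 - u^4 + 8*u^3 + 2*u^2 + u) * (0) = 0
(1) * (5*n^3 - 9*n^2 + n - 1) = 5*n^3 - 9*n^2 + n - 1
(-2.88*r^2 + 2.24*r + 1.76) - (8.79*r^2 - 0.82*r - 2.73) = -11.67*r^2 + 3.06*r + 4.49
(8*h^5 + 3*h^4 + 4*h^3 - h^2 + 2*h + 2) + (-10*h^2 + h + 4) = 8*h^5 + 3*h^4 + 4*h^3 - 11*h^2 + 3*h + 6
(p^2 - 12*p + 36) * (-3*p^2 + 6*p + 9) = -3*p^4 + 42*p^3 - 171*p^2 + 108*p + 324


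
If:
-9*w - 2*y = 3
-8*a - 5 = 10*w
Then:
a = 5*y/18 - 5/24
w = -2*y/9 - 1/3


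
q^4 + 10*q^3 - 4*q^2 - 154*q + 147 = (q - 3)*(q - 1)*(q + 7)^2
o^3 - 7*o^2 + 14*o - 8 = (o - 4)*(o - 2)*(o - 1)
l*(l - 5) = l^2 - 5*l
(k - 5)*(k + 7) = k^2 + 2*k - 35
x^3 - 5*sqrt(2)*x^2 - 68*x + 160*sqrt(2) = (x - 8*sqrt(2))*(x - 2*sqrt(2))*(x + 5*sqrt(2))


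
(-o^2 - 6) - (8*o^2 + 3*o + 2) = -9*o^2 - 3*o - 8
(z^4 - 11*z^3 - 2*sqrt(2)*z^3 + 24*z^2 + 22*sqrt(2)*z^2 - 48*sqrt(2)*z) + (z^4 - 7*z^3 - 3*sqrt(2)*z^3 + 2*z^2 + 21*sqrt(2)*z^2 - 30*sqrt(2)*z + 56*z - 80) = 2*z^4 - 18*z^3 - 5*sqrt(2)*z^3 + 26*z^2 + 43*sqrt(2)*z^2 - 78*sqrt(2)*z + 56*z - 80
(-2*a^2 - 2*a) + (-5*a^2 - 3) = -7*a^2 - 2*a - 3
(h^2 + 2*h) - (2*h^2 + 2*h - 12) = 12 - h^2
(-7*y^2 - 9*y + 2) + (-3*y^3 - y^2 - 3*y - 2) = -3*y^3 - 8*y^2 - 12*y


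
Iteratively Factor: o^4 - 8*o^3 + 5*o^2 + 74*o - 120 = (o - 2)*(o^3 - 6*o^2 - 7*o + 60) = (o - 2)*(o + 3)*(o^2 - 9*o + 20) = (o - 5)*(o - 2)*(o + 3)*(o - 4)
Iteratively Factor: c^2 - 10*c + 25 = (c - 5)*(c - 5)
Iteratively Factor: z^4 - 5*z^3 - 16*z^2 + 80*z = (z + 4)*(z^3 - 9*z^2 + 20*z) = (z - 4)*(z + 4)*(z^2 - 5*z) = (z - 5)*(z - 4)*(z + 4)*(z)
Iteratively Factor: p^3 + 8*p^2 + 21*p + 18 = (p + 3)*(p^2 + 5*p + 6) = (p + 3)^2*(p + 2)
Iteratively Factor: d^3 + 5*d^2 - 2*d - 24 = (d - 2)*(d^2 + 7*d + 12) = (d - 2)*(d + 3)*(d + 4)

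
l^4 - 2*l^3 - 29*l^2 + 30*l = l*(l - 6)*(l - 1)*(l + 5)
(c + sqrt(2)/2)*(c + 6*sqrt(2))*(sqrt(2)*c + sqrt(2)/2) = sqrt(2)*c^3 + sqrt(2)*c^2/2 + 13*c^2 + 13*c/2 + 6*sqrt(2)*c + 3*sqrt(2)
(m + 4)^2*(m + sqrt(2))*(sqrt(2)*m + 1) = sqrt(2)*m^4 + 3*m^3 + 8*sqrt(2)*m^3 + 24*m^2 + 17*sqrt(2)*m^2 + 8*sqrt(2)*m + 48*m + 16*sqrt(2)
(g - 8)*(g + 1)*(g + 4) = g^3 - 3*g^2 - 36*g - 32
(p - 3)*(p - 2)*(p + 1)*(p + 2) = p^4 - 2*p^3 - 7*p^2 + 8*p + 12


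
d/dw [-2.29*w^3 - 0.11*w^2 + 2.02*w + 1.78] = -6.87*w^2 - 0.22*w + 2.02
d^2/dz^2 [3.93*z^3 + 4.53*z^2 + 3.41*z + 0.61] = 23.58*z + 9.06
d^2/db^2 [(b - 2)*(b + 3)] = 2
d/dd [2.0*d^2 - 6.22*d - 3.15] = 4.0*d - 6.22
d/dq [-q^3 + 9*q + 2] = 9 - 3*q^2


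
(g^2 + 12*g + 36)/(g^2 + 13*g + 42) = (g + 6)/(g + 7)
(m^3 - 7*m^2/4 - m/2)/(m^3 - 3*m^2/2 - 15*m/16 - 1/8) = 4*m/(4*m + 1)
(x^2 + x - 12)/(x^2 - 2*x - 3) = (x + 4)/(x + 1)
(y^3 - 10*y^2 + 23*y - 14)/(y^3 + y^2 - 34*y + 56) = (y^2 - 8*y + 7)/(y^2 + 3*y - 28)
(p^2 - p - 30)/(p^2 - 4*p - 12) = (p + 5)/(p + 2)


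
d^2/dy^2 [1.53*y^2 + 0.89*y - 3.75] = 3.06000000000000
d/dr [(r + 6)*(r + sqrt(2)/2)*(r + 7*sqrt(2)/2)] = 3*r^2 + 8*sqrt(2)*r + 12*r + 7/2 + 24*sqrt(2)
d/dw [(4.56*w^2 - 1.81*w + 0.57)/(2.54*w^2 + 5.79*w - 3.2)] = (30.9998*w^2 - 32.0796*w + 2.4917)/(6.4516*w^4 + 29.4132*w^3 + 17.2681*w^2 - 37.056*w + 10.24)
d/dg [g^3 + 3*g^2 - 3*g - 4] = 3*g^2 + 6*g - 3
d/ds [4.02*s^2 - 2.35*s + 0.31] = 8.04*s - 2.35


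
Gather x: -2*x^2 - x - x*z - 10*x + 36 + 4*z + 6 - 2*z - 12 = -2*x^2 + x*(-z - 11) + 2*z + 30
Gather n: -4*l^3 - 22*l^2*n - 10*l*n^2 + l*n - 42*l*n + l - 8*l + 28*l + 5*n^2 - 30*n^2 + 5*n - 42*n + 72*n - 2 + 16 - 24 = -4*l^3 + 21*l + n^2*(-10*l - 25) + n*(-22*l^2 - 41*l + 35) - 10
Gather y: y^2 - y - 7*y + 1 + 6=y^2 - 8*y + 7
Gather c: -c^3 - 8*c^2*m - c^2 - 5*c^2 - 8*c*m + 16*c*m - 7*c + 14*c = -c^3 + c^2*(-8*m - 6) + c*(8*m + 7)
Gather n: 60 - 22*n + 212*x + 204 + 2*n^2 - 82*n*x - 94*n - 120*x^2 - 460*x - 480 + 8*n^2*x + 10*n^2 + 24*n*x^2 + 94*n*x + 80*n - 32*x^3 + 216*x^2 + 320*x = n^2*(8*x + 12) + n*(24*x^2 + 12*x - 36) - 32*x^3 + 96*x^2 + 72*x - 216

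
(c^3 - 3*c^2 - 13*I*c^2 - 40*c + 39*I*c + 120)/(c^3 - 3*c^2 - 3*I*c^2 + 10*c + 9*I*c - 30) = (c - 8*I)/(c + 2*I)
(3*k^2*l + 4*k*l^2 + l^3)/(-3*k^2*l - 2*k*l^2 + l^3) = (-3*k - l)/(3*k - l)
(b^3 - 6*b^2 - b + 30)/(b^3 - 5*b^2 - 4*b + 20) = (b - 3)/(b - 2)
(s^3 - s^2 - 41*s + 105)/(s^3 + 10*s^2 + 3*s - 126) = (s - 5)/(s + 6)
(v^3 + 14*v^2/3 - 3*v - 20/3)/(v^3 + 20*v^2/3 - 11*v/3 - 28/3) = (v + 5)/(v + 7)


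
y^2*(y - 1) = y^3 - y^2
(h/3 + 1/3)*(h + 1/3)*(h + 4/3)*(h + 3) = h^4/3 + 17*h^3/9 + 91*h^2/27 + 61*h/27 + 4/9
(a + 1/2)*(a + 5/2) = a^2 + 3*a + 5/4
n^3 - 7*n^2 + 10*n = n*(n - 5)*(n - 2)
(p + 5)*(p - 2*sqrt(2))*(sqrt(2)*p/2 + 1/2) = sqrt(2)*p^3/2 - 3*p^2/2 + 5*sqrt(2)*p^2/2 - 15*p/2 - sqrt(2)*p - 5*sqrt(2)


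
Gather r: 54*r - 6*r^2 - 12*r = -6*r^2 + 42*r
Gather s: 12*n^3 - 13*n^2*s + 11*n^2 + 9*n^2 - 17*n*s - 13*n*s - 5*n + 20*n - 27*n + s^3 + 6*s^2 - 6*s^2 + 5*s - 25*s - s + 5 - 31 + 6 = 12*n^3 + 20*n^2 - 12*n + s^3 + s*(-13*n^2 - 30*n - 21) - 20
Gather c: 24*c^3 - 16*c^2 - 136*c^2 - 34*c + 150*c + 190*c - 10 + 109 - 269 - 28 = 24*c^3 - 152*c^2 + 306*c - 198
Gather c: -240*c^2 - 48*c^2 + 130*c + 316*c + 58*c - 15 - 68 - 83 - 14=-288*c^2 + 504*c - 180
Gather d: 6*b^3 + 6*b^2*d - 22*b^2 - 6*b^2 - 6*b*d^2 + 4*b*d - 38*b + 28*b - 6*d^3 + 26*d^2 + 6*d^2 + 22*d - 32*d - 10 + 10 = 6*b^3 - 28*b^2 - 10*b - 6*d^3 + d^2*(32 - 6*b) + d*(6*b^2 + 4*b - 10)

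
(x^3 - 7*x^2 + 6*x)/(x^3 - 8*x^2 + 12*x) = (x - 1)/(x - 2)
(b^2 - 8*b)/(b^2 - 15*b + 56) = b/(b - 7)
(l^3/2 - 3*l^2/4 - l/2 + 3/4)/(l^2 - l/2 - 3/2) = l/2 - 1/2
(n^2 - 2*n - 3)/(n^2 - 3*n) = (n + 1)/n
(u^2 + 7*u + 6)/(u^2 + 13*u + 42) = (u + 1)/(u + 7)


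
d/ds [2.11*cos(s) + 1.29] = -2.11*sin(s)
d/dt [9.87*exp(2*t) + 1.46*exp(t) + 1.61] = (19.74*exp(t) + 1.46)*exp(t)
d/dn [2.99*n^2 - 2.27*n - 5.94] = 5.98*n - 2.27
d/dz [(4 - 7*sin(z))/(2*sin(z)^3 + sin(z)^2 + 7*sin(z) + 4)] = (28*sin(z)^3 - 17*sin(z)^2 - 8*sin(z) - 56)*cos(z)/(2*sin(z)^3 + sin(z)^2 + 7*sin(z) + 4)^2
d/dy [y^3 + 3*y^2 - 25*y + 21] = 3*y^2 + 6*y - 25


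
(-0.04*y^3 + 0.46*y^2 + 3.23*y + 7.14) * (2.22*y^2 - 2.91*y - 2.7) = -0.0888*y^5 + 1.1376*y^4 + 5.94*y^3 + 5.2095*y^2 - 29.4984*y - 19.278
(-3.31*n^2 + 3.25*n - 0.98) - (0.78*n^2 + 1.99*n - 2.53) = -4.09*n^2 + 1.26*n + 1.55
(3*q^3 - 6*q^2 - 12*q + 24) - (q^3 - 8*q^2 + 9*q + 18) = 2*q^3 + 2*q^2 - 21*q + 6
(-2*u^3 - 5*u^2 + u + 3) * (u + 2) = -2*u^4 - 9*u^3 - 9*u^2 + 5*u + 6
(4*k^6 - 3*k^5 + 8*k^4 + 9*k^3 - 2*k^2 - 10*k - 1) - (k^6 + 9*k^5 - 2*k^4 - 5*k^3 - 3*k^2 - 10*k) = 3*k^6 - 12*k^5 + 10*k^4 + 14*k^3 + k^2 - 1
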